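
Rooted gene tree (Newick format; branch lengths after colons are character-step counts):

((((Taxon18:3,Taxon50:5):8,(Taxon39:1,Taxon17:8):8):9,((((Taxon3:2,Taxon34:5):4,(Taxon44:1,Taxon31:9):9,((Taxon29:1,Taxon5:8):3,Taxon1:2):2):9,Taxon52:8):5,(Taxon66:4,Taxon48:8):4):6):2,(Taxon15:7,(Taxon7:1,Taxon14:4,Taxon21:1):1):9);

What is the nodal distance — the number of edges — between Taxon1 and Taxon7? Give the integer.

The MRCA of Taxon1 and Taxon7 is the root of the tree.
From Taxon1 up to that node: 6 branches. From Taxon7 up to the same node: 3 branches. Total: 6 + 3 = 9.

9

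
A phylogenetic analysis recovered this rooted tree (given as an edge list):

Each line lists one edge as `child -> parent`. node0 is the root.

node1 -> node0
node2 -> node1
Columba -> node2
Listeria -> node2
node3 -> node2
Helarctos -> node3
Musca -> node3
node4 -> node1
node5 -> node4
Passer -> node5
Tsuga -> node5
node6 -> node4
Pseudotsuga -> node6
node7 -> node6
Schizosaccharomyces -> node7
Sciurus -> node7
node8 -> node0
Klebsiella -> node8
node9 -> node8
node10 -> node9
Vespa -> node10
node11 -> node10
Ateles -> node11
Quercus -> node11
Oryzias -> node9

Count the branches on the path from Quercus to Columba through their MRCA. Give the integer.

8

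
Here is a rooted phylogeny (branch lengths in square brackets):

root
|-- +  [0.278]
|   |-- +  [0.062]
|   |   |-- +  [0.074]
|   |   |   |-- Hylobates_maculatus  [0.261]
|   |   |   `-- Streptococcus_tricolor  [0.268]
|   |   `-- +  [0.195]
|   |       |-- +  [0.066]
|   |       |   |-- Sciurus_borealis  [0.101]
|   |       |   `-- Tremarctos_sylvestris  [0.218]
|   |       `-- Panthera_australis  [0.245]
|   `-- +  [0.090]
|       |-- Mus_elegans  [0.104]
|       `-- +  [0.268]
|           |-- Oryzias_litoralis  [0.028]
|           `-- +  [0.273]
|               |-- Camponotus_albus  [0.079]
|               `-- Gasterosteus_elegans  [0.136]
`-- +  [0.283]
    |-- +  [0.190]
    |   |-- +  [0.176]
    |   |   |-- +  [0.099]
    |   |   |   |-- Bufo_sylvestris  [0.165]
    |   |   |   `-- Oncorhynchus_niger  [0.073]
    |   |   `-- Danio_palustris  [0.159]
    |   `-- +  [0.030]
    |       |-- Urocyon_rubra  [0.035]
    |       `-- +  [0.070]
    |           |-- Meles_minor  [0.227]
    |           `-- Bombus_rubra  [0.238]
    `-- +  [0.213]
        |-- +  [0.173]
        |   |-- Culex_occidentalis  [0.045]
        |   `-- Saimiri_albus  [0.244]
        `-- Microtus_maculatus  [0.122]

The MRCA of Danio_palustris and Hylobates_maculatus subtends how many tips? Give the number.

18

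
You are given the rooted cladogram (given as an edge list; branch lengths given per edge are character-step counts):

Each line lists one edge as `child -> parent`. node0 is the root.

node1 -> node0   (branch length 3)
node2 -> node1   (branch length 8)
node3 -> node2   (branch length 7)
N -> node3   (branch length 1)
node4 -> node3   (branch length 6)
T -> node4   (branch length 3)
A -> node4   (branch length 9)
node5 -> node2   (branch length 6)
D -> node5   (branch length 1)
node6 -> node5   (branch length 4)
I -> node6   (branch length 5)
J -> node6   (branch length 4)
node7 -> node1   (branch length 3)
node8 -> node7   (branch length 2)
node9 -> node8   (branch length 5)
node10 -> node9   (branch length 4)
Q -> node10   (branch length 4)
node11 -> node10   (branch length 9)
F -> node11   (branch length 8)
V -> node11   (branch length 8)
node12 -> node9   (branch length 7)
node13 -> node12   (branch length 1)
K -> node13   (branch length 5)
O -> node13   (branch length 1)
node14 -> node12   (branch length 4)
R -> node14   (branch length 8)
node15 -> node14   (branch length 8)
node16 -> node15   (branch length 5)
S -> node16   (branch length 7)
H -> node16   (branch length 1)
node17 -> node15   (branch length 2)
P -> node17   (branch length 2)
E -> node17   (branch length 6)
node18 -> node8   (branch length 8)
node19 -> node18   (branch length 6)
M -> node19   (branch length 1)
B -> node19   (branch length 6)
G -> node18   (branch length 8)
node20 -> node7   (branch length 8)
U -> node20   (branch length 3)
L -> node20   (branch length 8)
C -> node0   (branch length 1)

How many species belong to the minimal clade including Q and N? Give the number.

The MRCA of Q and N is the node subtending (((N,(T,A)),(D,(I,J))),((((Q,(F,V)),((K,O),(R,((S,H),(P,E))))),((M,B),G)),(U,L))).
That clade contains 21 terminal taxa: A, B, D, E, F, G, H, I, J, K, L, M, N, O, P, Q, R, S, T, U, V.

21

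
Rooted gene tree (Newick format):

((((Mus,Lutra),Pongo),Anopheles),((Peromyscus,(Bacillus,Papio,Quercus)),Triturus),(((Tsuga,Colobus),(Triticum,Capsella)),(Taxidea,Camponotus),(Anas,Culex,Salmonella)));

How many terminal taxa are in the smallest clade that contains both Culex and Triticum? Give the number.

The MRCA of Culex and Triticum is the node subtending (((Tsuga,Colobus),(Triticum,Capsella)),(Taxidea,Camponotus),(Anas,Culex,Salmonella)).
That clade contains 9 terminal taxa: Anas, Camponotus, Capsella, Colobus, Culex, Salmonella, Taxidea, Triticum, Tsuga.

9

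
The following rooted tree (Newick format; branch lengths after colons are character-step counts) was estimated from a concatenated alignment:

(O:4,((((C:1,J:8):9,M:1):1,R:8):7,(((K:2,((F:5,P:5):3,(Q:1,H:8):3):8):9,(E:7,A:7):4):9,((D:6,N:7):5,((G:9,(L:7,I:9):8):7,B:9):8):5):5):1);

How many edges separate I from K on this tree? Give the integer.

8

The MRCA of I and K is the node subtending (((K,((F,P),(Q,H))),(E,A)),((D,N),((G,(L,I)),B))).
From I up to that node: 5 branches. From K up to the same node: 3 branches. Total: 5 + 3 = 8.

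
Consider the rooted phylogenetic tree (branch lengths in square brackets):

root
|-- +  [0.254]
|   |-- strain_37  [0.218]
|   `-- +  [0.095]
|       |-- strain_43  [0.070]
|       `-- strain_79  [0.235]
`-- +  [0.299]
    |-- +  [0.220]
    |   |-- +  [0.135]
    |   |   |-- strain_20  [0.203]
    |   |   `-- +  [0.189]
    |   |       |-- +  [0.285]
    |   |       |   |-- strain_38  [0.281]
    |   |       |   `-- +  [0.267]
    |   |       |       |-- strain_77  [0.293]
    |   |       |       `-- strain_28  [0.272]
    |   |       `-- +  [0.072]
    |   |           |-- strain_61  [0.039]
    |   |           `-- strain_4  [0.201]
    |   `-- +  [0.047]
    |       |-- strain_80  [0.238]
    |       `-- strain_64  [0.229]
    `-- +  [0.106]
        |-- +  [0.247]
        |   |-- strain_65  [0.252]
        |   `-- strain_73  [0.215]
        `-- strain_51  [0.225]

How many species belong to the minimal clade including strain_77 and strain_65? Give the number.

11

The MRCA of strain_77 and strain_65 is the node subtending (((strain_20,((strain_38,(strain_77,strain_28)),(strain_61,strain_4))),(strain_80,strain_64)),((strain_65,strain_73),strain_51)).
That clade contains 11 terminal taxa: strain_20, strain_28, strain_38, strain_4, strain_51, strain_61, strain_64, strain_65, strain_73, strain_77, strain_80.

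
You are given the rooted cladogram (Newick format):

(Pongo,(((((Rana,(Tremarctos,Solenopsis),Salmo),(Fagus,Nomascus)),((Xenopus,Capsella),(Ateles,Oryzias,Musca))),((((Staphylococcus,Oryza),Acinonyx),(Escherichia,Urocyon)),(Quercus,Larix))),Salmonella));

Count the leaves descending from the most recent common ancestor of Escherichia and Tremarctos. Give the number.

The MRCA of Escherichia and Tremarctos is the node subtending ((((Rana,(Tremarctos,Solenopsis),Salmo),(Fagus,Nomascus)),((Xenopus,Capsella),(Ateles,Oryzias,Musca))),((((Staphylococcus,Oryza),Acinonyx),(Escherichia,Urocyon)),(Quercus,Larix))).
That clade contains 18 terminal taxa: Acinonyx, Ateles, Capsella, Escherichia, Fagus, Larix, Musca, Nomascus, Oryza, Oryzias, Quercus, Rana, Salmo, Solenopsis, Staphylococcus, Tremarctos, Urocyon, Xenopus.

18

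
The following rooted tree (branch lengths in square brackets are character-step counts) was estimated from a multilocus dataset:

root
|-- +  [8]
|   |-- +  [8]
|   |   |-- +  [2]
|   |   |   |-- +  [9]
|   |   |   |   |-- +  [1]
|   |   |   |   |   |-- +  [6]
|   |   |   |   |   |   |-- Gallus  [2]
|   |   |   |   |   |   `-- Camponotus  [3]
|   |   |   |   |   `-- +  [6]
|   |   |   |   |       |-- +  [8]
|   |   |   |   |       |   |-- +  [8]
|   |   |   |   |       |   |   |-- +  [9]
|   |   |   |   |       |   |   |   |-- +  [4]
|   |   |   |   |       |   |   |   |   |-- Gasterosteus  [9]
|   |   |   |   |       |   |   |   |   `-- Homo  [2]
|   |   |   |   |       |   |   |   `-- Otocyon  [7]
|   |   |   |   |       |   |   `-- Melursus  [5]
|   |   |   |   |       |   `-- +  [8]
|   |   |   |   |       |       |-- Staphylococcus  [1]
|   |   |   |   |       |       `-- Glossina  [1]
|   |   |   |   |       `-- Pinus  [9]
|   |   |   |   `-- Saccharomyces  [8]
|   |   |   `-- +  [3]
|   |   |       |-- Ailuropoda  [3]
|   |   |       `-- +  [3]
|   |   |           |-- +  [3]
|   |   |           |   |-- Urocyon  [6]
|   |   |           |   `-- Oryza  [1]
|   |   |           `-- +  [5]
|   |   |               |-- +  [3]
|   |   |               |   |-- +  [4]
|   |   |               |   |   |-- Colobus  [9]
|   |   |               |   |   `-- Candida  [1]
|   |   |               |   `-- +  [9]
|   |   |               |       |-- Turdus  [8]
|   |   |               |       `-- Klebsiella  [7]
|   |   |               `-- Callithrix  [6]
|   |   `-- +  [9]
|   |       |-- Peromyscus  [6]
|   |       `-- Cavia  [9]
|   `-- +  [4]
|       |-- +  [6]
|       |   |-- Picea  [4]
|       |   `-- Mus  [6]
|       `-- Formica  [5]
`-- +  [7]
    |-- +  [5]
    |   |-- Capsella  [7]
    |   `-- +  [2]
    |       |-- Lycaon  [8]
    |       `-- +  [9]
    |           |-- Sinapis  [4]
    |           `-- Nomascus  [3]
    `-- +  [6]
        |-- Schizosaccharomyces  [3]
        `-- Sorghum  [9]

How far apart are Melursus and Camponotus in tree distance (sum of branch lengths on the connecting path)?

The path runs Melursus → … → MRCA → … → Camponotus; the MRCA is the node subtending ((Gallus,Camponotus),(((((Gasterosteus,Homo),Otocyon),Melursus),(Staphylococcus,Glossina)),Pinus)).
Branch lengths along that path: 5 + 8 + 8 + 6 + 6 + 3 = 36.

36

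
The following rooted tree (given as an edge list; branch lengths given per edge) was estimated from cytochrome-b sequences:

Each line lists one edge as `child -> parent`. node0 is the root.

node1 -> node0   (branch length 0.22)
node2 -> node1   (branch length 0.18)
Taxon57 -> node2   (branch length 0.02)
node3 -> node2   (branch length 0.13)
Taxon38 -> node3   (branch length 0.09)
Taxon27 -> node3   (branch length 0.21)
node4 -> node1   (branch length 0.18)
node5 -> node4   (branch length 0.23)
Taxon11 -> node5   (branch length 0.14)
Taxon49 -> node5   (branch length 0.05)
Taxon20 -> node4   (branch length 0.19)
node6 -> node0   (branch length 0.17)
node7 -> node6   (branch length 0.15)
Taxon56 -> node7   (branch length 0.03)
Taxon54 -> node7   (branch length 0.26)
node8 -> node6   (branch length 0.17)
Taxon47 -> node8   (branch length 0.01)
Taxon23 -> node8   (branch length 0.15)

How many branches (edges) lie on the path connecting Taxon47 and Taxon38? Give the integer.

7

The MRCA of Taxon47 and Taxon38 is the root of the tree.
From Taxon47 up to that node: 3 branches. From Taxon38 up to the same node: 4 branches. Total: 3 + 4 = 7.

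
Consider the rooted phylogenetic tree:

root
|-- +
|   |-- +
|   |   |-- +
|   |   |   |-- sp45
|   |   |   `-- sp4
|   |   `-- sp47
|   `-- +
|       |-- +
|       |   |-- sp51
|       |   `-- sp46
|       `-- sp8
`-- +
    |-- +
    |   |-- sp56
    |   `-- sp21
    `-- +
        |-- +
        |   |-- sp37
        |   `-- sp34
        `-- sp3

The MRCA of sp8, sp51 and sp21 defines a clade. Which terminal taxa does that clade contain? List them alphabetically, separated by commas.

sp21, sp3, sp34, sp37, sp4, sp45, sp46, sp47, sp51, sp56, sp8

Tracing sp8: it sits inside ((sp51,sp46),sp8).
Tracing sp51: it sits inside (sp51,sp46).
Tracing sp21: it sits inside (sp56,sp21).
The smallest clade enclosing all 3 is the whole tree (their MRCA is the root), so the answer is all 11 tips in alphabetical order.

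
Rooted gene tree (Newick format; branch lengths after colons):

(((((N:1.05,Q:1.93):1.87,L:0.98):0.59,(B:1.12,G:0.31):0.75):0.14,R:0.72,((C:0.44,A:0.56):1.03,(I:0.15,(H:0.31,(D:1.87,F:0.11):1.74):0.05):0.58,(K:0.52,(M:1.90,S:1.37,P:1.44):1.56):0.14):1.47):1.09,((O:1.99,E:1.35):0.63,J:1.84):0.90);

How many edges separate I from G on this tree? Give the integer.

6

The MRCA of I and G is the node subtending ((((N,Q),L),(B,G)),R,((C,A),(I,(H,(D,F))),(K,(M,S,P)))).
From I up to that node: 3 branches. From G up to the same node: 3 branches. Total: 3 + 3 = 6.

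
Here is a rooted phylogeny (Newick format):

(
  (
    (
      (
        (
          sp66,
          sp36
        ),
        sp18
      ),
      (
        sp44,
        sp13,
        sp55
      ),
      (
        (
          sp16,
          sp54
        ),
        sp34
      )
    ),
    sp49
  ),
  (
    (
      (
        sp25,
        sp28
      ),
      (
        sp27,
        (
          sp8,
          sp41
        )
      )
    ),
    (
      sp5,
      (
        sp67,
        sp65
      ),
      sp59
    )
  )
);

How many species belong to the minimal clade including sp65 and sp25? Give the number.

The MRCA of sp65 and sp25 is the node subtending (((sp25,sp28),(sp27,(sp8,sp41))),(sp5,(sp67,sp65),sp59)).
That clade contains 9 terminal taxa: sp25, sp27, sp28, sp41, sp5, sp59, sp65, sp67, sp8.

9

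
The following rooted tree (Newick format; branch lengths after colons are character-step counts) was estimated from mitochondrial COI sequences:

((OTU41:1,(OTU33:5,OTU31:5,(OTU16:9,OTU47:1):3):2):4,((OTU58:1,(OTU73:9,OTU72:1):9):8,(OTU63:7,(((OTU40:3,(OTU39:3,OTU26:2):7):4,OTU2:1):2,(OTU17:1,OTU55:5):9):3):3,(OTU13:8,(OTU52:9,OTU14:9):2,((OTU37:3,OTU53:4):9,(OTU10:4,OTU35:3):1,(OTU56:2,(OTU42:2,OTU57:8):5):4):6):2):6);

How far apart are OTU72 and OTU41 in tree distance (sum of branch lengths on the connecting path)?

29

The path runs OTU72 → … → MRCA → … → OTU41; the MRCA is the root of the tree.
Branch lengths along that path: 1 + 9 + 8 + 6 + 4 + 1 = 29.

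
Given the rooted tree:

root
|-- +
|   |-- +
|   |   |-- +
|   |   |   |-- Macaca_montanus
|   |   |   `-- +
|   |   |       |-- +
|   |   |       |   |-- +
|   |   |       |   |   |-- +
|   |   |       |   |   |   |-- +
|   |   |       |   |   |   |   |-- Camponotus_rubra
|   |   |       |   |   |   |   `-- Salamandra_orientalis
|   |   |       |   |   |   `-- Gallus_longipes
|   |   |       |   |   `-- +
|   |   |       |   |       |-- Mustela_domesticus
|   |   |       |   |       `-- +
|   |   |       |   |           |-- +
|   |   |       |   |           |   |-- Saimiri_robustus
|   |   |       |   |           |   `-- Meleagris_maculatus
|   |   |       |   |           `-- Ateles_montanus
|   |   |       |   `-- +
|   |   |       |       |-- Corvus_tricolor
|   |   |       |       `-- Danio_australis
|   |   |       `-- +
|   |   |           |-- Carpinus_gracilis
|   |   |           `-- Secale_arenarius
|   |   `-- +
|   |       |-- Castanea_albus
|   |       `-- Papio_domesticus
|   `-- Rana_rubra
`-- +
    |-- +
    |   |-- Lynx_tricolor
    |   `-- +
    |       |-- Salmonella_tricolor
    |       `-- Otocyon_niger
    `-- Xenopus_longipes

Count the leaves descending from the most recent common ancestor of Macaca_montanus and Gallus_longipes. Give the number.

12

The MRCA of Macaca_montanus and Gallus_longipes is the node subtending (Macaca_montanus,(((((Camponotus_rubra,Salamandra_orientalis),Gallus_longipes),(Mustela_domesticus,((Saimiri_robustus,Meleagris_maculatus),Ateles_montanus))),(Corvus_tricolor,Danio_australis)),(Carpinus_gracilis,Secale_arenarius))).
That clade contains 12 terminal taxa: Ateles_montanus, Camponotus_rubra, Carpinus_gracilis, Corvus_tricolor, Danio_australis, Gallus_longipes, Macaca_montanus, Meleagris_maculatus, Mustela_domesticus, Saimiri_robustus, Salamandra_orientalis, Secale_arenarius.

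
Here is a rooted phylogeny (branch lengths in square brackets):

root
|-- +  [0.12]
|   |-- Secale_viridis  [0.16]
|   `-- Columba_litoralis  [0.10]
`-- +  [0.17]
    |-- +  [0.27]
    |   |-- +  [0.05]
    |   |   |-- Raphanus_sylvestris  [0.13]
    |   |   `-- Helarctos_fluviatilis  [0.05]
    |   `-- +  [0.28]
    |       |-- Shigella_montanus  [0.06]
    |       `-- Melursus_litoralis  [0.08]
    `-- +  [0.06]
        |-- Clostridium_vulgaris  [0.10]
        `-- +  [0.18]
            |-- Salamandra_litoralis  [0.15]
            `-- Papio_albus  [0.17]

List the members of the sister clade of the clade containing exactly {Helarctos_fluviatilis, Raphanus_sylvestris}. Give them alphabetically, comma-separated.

The clade containing exactly {Helarctos_fluviatilis, Raphanus_sylvestris} attaches to the tree at the node subtending ((Raphanus_sylvestris,Helarctos_fluviatilis),(Shigella_montanus,Melursus_litoralis)).
The other lineage descending from that same node — the sister group — is (Shigella_montanus,Melursus_litoralis); its 2 tips in alphabetical order are the answer.

Melursus_litoralis, Shigella_montanus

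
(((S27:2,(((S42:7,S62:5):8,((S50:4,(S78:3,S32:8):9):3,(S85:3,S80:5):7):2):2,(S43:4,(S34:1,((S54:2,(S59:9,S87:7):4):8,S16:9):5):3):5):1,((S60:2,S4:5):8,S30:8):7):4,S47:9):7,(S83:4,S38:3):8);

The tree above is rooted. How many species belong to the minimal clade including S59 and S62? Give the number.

13

The MRCA of S59 and S62 is the node subtending (((S42,S62),((S50,(S78,S32)),(S85,S80))),(S43,(S34,((S54,(S59,S87)),S16)))).
That clade contains 13 terminal taxa: S16, S32, S34, S42, S43, S50, S54, S59, S62, S78, S80, S85, S87.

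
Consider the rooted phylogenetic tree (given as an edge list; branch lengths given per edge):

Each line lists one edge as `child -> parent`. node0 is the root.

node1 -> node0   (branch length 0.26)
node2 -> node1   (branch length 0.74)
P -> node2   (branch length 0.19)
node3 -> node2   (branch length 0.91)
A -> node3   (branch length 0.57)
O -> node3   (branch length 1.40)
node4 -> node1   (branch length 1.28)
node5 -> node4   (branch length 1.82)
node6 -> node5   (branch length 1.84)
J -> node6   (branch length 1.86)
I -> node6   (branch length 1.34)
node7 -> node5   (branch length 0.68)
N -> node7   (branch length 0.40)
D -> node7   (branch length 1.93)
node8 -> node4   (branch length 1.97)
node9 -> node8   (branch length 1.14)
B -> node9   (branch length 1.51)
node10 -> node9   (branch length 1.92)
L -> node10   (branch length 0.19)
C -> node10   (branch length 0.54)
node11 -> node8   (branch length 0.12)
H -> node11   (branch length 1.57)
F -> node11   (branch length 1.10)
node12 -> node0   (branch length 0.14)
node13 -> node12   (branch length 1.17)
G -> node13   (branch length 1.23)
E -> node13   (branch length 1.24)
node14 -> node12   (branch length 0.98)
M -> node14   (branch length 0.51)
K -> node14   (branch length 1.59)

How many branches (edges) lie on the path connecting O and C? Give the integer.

The MRCA of O and C is the node subtending ((P,(A,O)),(((J,I),(N,D)),((B,(L,C)),(H,F)))).
From O up to that node: 3 branches. From C up to the same node: 5 branches. Total: 3 + 5 = 8.

8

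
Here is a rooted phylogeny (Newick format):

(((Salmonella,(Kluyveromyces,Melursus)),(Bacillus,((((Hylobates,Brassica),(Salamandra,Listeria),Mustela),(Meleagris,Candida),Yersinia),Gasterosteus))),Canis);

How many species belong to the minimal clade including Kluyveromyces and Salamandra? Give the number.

The MRCA of Kluyveromyces and Salamandra is the node subtending ((Salmonella,(Kluyveromyces,Melursus)),(Bacillus,((((Hylobates,Brassica),(Salamandra,Listeria),Mustela),(Meleagris,Candida),Yersinia),Gasterosteus))).
That clade contains 13 terminal taxa: Bacillus, Brassica, Candida, Gasterosteus, Hylobates, Kluyveromyces, Listeria, Meleagris, Melursus, Mustela, Salamandra, Salmonella, Yersinia.

13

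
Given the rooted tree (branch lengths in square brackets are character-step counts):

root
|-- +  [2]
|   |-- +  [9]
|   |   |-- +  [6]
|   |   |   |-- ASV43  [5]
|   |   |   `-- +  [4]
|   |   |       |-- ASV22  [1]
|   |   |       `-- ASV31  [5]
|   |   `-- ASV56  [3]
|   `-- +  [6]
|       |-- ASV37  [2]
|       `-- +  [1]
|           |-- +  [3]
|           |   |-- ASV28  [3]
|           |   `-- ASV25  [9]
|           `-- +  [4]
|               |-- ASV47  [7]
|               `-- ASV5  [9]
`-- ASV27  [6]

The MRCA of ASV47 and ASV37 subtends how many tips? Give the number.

The MRCA of ASV47 and ASV37 is the node subtending (ASV37,((ASV28,ASV25),(ASV47,ASV5))).
That clade contains 5 terminal taxa: ASV25, ASV28, ASV37, ASV47, ASV5.

5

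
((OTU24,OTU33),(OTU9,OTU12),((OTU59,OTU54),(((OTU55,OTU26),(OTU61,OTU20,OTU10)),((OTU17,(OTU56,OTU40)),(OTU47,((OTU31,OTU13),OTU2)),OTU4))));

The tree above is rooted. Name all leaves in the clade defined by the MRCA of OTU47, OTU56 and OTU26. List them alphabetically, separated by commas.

OTU10, OTU13, OTU17, OTU2, OTU20, OTU26, OTU31, OTU4, OTU40, OTU47, OTU55, OTU56, OTU61

Tracing OTU47: it sits inside (OTU47,((OTU31,OTU13),OTU2)).
Tracing OTU56: it sits inside (OTU56,OTU40).
Tracing OTU26: it sits inside (OTU55,OTU26).
The smallest clade enclosing all 3 is (((OTU55,OTU26),(OTU61,OTU20,OTU10)),((OTU17,(OTU56,OTU40)),(OTU47,((OTU31,OTU13),OTU2)),OTU4)); the answer is its 13 terminal taxa in alphabetical order.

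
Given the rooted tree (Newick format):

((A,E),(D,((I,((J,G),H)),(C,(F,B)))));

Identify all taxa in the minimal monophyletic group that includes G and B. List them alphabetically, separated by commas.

B, C, F, G, H, I, J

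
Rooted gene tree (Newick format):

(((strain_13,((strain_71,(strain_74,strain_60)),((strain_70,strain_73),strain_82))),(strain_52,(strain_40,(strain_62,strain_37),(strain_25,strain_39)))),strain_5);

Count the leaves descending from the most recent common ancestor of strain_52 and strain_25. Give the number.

6

The MRCA of strain_52 and strain_25 is the node subtending (strain_52,(strain_40,(strain_62,strain_37),(strain_25,strain_39))).
That clade contains 6 terminal taxa: strain_25, strain_37, strain_39, strain_40, strain_52, strain_62.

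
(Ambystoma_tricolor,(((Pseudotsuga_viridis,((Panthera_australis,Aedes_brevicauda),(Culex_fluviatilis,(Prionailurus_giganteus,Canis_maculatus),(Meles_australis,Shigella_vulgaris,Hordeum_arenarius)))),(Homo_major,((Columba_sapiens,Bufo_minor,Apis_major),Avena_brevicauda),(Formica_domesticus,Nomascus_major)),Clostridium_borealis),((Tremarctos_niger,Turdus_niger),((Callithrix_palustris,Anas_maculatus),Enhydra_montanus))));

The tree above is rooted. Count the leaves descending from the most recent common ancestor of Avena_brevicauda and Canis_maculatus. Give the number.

17

The MRCA of Avena_brevicauda and Canis_maculatus is the node subtending ((Pseudotsuga_viridis,((Panthera_australis,Aedes_brevicauda),(Culex_fluviatilis,(Prionailurus_giganteus,Canis_maculatus),(Meles_australis,Shigella_vulgaris,Hordeum_arenarius)))),(Homo_major,((Columba_sapiens,Bufo_minor,Apis_major),Avena_brevicauda),(Formica_domesticus,Nomascus_major)),Clostridium_borealis).
That clade contains 17 terminal taxa: Aedes_brevicauda, Apis_major, Avena_brevicauda, Bufo_minor, Canis_maculatus, Clostridium_borealis, Columba_sapiens, Culex_fluviatilis, Formica_domesticus, Homo_major, Hordeum_arenarius, Meles_australis, Nomascus_major, Panthera_australis, Prionailurus_giganteus, Pseudotsuga_viridis, Shigella_vulgaris.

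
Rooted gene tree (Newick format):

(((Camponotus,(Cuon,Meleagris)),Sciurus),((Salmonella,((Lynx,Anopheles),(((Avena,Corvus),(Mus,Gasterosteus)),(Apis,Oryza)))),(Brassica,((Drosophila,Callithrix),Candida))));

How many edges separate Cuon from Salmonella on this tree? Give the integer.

7

The MRCA of Cuon and Salmonella is the root of the tree.
From Cuon up to that node: 4 branches. From Salmonella up to the same node: 3 branches. Total: 4 + 3 = 7.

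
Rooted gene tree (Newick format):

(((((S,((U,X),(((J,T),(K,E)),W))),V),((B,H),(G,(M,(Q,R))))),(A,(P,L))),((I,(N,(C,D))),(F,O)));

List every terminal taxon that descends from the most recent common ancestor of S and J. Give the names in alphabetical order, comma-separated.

Tracing S: it sits inside (S,((U,X),(((J,T),(K,E)),W))).
Tracing J: it sits inside (J,T).
The smallest clade enclosing both is (S,((U,X),(((J,T),(K,E)),W))); the answer is its 8 terminal taxa in alphabetical order.

E, J, K, S, T, U, W, X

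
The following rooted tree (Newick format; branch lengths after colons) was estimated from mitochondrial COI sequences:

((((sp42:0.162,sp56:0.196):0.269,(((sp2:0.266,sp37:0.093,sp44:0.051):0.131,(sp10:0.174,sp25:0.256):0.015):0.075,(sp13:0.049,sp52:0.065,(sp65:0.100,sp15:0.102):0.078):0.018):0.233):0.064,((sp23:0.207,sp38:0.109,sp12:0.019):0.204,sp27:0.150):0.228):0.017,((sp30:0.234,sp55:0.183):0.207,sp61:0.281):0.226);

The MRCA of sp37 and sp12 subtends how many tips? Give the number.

15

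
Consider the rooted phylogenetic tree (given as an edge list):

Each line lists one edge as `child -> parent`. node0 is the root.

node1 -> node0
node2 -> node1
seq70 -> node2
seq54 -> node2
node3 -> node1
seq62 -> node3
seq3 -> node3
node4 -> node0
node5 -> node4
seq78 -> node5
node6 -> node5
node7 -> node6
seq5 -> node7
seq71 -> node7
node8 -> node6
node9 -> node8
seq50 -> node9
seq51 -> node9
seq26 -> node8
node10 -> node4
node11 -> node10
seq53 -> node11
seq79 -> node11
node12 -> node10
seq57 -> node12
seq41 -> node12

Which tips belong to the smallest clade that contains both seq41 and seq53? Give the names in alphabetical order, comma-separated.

seq41, seq53, seq57, seq79

Tracing seq41: it sits inside (seq57,seq41).
Tracing seq53: it sits inside (seq53,seq79).
The smallest clade enclosing both is ((seq53,seq79),(seq57,seq41)); the answer is its 4 terminal taxa in alphabetical order.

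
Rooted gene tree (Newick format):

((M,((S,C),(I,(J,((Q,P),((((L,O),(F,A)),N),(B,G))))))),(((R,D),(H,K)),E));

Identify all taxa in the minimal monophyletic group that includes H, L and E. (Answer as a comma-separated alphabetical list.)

Tracing H: it sits inside (H,K).
Tracing L: it sits inside (L,O).
Tracing E: it sits inside (((R,D),(H,K)),E).
The smallest clade enclosing all 3 is the whole tree (their MRCA is the root), so the answer is all 19 tips in alphabetical order.

A, B, C, D, E, F, G, H, I, J, K, L, M, N, O, P, Q, R, S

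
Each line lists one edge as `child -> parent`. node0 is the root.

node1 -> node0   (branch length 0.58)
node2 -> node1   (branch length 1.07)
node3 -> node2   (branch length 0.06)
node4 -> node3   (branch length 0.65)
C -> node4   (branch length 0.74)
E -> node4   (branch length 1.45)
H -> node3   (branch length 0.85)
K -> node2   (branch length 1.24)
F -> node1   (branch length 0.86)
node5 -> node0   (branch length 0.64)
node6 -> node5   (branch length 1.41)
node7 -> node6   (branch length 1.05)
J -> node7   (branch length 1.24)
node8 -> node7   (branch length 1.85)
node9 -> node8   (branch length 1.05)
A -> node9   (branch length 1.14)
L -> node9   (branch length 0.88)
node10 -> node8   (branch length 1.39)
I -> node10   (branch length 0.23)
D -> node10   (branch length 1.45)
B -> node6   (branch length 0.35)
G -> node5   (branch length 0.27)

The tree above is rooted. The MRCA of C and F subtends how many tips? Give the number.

5

The MRCA of C and F is the node subtending ((((C,E),H),K),F).
That clade contains 5 terminal taxa: C, E, F, H, K.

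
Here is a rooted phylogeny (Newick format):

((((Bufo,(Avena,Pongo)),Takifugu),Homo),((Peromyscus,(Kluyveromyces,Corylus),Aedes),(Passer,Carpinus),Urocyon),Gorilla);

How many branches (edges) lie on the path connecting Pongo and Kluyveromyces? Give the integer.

The MRCA of Pongo and Kluyveromyces is the root of the tree.
From Pongo up to that node: 5 branches. From Kluyveromyces up to the same node: 4 branches. Total: 5 + 4 = 9.

9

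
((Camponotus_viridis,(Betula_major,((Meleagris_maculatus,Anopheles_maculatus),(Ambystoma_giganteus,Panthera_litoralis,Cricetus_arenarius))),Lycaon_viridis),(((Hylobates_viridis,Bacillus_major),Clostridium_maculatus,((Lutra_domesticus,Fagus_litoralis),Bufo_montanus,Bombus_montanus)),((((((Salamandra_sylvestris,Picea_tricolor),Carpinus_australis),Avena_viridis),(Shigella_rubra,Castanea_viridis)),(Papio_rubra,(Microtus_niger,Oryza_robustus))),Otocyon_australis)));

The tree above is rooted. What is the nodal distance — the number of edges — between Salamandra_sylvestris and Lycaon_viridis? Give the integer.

10

The MRCA of Salamandra_sylvestris and Lycaon_viridis is the root of the tree.
From Salamandra_sylvestris up to that node: 8 branches. From Lycaon_viridis up to the same node: 2 branches. Total: 8 + 2 = 10.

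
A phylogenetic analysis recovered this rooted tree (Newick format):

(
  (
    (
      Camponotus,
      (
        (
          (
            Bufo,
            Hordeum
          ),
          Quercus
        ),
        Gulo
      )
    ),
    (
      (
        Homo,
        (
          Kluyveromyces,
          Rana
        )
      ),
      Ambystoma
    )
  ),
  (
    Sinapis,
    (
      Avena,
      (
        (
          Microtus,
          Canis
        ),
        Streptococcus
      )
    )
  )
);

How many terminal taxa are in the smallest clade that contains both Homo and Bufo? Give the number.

The MRCA of Homo and Bufo is the node subtending ((Camponotus,(((Bufo,Hordeum),Quercus),Gulo)),((Homo,(Kluyveromyces,Rana)),Ambystoma)).
That clade contains 9 terminal taxa: Ambystoma, Bufo, Camponotus, Gulo, Homo, Hordeum, Kluyveromyces, Quercus, Rana.

9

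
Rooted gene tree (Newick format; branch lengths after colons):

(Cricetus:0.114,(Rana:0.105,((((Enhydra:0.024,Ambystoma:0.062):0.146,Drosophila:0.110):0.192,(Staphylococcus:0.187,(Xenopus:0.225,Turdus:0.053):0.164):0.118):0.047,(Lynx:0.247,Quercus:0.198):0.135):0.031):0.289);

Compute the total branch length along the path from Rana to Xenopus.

The path runs Rana → … → MRCA → … → Xenopus; the MRCA is the node subtending (Rana,((((Enhydra,Ambystoma),Drosophila),(Staphylococcus,(Xenopus,Turdus))),(Lynx,Quercus))).
Branch lengths along that path: 0.105 + 0.031 + 0.047 + 0.118 + 0.164 + 0.225 = 0.690.

0.690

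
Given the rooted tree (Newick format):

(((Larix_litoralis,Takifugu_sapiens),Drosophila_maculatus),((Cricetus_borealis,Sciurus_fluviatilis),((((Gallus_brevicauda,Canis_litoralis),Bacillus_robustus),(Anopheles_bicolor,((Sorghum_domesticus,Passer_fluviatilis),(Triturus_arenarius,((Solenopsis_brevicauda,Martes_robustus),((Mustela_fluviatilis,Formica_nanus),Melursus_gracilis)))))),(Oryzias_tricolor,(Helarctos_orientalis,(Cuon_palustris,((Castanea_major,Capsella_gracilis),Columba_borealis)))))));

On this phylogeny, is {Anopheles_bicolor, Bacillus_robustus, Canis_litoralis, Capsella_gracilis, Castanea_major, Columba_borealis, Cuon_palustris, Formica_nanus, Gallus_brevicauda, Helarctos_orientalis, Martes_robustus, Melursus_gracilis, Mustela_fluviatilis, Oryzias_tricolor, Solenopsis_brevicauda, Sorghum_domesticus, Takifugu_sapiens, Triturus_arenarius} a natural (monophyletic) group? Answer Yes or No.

No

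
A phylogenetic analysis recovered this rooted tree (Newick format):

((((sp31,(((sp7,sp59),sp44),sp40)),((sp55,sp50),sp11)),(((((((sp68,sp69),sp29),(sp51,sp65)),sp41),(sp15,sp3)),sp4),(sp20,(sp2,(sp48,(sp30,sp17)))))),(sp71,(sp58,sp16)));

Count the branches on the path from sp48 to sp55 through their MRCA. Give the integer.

9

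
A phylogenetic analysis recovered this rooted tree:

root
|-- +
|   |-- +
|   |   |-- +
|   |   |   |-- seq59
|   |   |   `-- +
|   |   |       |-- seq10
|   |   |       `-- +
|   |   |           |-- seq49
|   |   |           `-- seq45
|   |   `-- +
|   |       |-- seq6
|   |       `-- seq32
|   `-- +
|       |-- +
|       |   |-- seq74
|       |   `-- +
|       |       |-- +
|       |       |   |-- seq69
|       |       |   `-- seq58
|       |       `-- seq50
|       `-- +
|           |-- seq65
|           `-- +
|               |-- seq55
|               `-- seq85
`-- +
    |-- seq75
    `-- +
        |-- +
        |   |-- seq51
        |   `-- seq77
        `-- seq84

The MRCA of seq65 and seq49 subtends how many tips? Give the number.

13

The MRCA of seq65 and seq49 is the node subtending (((seq59,(seq10,(seq49,seq45))),(seq6,seq32)),((seq74,((seq69,seq58),seq50)),(seq65,(seq55,seq85)))).
That clade contains 13 terminal taxa: seq10, seq32, seq45, seq49, seq50, seq55, seq58, seq59, seq6, seq65, seq69, seq74, seq85.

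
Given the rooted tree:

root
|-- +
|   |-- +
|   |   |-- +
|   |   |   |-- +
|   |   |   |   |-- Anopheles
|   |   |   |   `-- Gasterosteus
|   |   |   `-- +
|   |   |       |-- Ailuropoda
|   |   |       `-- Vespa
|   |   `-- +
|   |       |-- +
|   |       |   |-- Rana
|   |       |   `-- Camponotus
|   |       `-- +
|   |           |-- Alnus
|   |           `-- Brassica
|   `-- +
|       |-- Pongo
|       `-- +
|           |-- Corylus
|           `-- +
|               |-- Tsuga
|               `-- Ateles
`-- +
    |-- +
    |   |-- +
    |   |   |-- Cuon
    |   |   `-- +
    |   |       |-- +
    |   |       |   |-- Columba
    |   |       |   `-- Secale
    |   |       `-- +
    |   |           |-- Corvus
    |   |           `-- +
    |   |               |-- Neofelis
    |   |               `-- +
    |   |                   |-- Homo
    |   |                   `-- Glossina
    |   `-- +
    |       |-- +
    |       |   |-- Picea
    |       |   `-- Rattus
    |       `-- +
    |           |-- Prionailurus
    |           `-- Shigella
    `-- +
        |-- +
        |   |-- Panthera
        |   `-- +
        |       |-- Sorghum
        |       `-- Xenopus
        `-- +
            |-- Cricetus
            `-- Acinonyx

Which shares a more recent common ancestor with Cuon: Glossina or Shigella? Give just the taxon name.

The MRCA of Cuon and Glossina subtends (Cuon,((Columba,Secale),(Corvus,(Neofelis,(Homo,Glossina))))) (7 taxa).
The MRCA of Cuon and Shigella subtends ((Cuon,((Columba,Secale),(Corvus,(Neofelis,(Homo,Glossina))))),((Picea,Rattus),(Prionailurus,Shigella))) (11 taxa).
The first is nested inside the second, so Cuon shares a more recent common ancestor with Glossina.

Glossina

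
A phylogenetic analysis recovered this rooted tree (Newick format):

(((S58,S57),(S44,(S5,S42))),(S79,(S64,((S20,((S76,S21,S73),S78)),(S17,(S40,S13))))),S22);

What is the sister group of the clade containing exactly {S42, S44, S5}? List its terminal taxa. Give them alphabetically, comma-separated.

S57, S58

The clade containing exactly {S42, S44, S5} attaches to the tree at the node subtending ((S58,S57),(S44,(S5,S42))).
The other lineage descending from that same node — the sister group — is (S58,S57); its 2 tips in alphabetical order are the answer.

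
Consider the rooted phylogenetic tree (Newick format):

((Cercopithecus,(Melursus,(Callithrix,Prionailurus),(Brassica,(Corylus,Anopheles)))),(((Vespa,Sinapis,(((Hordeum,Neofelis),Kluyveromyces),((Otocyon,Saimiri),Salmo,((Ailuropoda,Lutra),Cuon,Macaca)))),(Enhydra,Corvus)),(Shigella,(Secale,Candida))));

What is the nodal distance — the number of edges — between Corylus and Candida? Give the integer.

9

The MRCA of Corylus and Candida is the root of the tree.
From Corylus up to that node: 5 branches. From Candida up to the same node: 4 branches. Total: 5 + 4 = 9.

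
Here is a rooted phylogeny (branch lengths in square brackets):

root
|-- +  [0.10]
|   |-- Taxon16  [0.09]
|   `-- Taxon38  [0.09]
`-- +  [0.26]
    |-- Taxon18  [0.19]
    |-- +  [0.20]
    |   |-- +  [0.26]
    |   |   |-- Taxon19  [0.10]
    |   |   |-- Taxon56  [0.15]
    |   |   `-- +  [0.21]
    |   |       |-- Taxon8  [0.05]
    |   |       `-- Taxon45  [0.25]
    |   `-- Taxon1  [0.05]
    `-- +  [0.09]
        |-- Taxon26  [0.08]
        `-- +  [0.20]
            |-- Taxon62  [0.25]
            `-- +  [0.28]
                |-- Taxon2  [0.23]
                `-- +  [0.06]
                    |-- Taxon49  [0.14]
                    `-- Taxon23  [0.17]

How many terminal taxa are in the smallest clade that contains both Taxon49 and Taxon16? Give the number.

The MRCA of Taxon49 and Taxon16 is the root, so the clade is the entire tree.
That clade contains 13 terminal taxa: Taxon1, Taxon16, Taxon18, Taxon19, Taxon2, Taxon23, Taxon26, Taxon38, Taxon45, Taxon49, Taxon56, Taxon62, Taxon8.

13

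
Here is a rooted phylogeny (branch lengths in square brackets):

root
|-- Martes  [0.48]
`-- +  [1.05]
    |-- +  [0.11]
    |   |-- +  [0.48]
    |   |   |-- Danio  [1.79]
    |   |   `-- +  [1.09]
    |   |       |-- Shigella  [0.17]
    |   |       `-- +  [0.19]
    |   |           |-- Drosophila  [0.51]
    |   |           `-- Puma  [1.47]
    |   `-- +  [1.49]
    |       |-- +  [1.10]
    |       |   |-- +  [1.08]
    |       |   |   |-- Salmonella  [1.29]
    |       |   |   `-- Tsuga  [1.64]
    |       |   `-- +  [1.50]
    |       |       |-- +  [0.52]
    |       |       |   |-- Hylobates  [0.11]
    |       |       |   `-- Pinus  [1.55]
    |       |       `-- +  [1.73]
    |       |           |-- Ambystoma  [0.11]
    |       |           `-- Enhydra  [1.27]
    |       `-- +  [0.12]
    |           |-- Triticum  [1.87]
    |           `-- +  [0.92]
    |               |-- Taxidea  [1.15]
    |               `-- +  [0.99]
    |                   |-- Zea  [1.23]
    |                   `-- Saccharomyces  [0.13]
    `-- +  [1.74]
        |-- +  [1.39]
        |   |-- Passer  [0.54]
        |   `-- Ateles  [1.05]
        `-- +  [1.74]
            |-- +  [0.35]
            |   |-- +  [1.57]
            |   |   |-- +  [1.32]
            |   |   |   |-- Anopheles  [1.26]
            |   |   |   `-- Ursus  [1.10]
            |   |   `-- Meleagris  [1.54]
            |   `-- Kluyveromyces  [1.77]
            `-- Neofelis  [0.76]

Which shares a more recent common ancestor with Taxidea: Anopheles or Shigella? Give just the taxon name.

Shigella

The MRCA of Taxidea and Shigella subtends ((Danio,(Shigella,(Drosophila,Puma))),(((Salmonella,Tsuga),((Hylobates,Pinus),(Ambystoma,Enhydra))),(Triticum,(Taxidea,(Zea,Saccharomyces))))) (14 taxa).
The MRCA of Taxidea and Anopheles subtends (((Danio,(Shigella,(Drosophila,Puma))),(((Salmonella,Tsuga),((Hylobates,Pinus),(Ambystoma,Enhydra))),(Triticum,(Taxidea,(Zea,Saccharomyces))))),((Passer,Ateles),((((Anopheles,Ursus),Meleagris),Kluyveromyces),Neofelis))) (21 taxa).
The first is nested inside the second, so Taxidea shares a more recent common ancestor with Shigella.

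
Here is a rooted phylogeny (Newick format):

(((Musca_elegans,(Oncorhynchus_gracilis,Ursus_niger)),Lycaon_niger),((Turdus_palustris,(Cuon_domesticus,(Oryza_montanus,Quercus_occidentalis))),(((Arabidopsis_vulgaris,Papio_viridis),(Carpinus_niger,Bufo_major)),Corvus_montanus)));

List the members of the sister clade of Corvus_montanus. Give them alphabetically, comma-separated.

Arabidopsis_vulgaris, Bufo_major, Carpinus_niger, Papio_viridis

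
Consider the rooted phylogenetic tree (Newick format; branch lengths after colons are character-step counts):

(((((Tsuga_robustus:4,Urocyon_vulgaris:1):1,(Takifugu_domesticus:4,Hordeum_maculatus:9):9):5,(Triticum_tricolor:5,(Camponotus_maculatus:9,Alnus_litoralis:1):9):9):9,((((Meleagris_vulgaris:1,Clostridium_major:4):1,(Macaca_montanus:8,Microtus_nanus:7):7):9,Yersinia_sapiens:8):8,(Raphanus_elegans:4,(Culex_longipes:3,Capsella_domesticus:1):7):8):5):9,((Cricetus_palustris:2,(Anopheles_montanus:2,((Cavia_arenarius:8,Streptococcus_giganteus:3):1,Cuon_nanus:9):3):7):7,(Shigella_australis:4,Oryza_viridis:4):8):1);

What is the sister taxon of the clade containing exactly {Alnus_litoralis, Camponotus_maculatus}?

Triticum_tricolor

The clade containing exactly {Alnus_litoralis, Camponotus_maculatus} attaches to the tree at the node subtending (Triticum_tricolor,(Camponotus_maculatus,Alnus_litoralis)).
The other lineage descending from that same node — the sister group — is the single tip Triticum_tricolor.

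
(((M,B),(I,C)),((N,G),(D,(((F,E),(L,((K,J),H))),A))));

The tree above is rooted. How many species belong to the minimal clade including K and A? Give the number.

7

The MRCA of K and A is the node subtending (((F,E),(L,((K,J),H))),A).
That clade contains 7 terminal taxa: A, E, F, H, J, K, L.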